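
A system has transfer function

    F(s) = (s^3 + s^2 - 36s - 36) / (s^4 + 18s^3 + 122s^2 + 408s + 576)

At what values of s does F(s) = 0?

s = -6, 6, -1

Set the numerator to zero: s^3 + s^2 - 36s - 36 = 0.
Factoring: (s + 6)(s - 6)(s + 1) = 0.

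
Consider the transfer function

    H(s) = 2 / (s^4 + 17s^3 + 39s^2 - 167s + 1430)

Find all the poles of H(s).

s = 2 + 3j, 2 - 3j, -11, -10

The poles are the roots of the denominator s^4 + 17s^3 + 39s^2 - 167s + 1430 = 0.
Trying s = -11: the polynomial evaluates to 0, so (s + 11) is a factor.
Dividing out leaves s^3 + 6s^2 - 27s + 130 = 0.
This factors further as (s^2 - 4s + 13)(s + 10) = 0.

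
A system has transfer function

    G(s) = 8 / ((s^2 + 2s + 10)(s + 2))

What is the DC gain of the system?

At s = 0 each factor (s + a) contributes a and each (s^2 + bs + c) contributes c.
G(0) = 8·1 / ((10) · (2)) = 8/20 = 2/5.

G(0) = 2/5 ≈ 0.4000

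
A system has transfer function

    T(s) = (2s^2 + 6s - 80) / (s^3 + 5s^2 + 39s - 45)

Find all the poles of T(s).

The poles are the roots of the denominator s^3 + 5s^2 + 39s - 45 = 0.
Trying s = 1: the polynomial evaluates to 0, so (s - 1) is a factor.
Dividing out leaves s^2 + 6s + 45 = 0.
The quadratic formula then gives s = -3 ± 6j.

s = -3 ± 6j, 1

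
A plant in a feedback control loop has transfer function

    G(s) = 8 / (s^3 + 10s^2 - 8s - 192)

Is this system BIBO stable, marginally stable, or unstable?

unstable

The denominator s^3 + 10s^2 - 8s - 192 factors as (s + 6)(s - 4)(s + 8), giving poles at s = -6, 4, -8.
Since the pole(s) at s = 4 lie in the right half-plane, the system is unstable.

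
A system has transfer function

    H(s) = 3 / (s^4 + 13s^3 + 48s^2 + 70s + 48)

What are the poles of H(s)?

The poles are the roots of the denominator s^4 + 13s^3 + 48s^2 + 70s + 48 = 0.
Trying s = -3: the polynomial evaluates to 0, so (s + 3) is a factor.
Dividing out leaves s^3 + 10s^2 + 18s + 16 = 0.
This factors further as (s^2 + 2s + 2)(s + 8) = 0.

s = -1 + j, -1 - j, -3, -8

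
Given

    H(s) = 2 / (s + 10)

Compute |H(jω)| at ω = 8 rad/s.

|H(j8)| ≈ 0.1562

Substitute s = j8: numerator = 2, denominator = 10 + j8.
|H(j8)| = |2| / |10 + j8| = 2 / 12.806 ≈ 0.1562.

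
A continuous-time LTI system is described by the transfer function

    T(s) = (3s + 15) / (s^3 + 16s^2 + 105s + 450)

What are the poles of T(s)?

s = -3 ± 6j, -10

The poles are the roots of the denominator s^3 + 16s^2 + 105s + 450 = 0.
Trying s = -10: the polynomial evaluates to 0, so (s + 10) is a factor.
Dividing out leaves s^2 + 6s + 45 = 0.
The quadratic formula then gives s = -3 ± 6j.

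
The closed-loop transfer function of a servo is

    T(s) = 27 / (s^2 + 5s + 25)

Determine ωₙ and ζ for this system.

Compare the denominator to the standard form s^2 + 2ζωₙs + ωₙ².
ωₙ² = 25, so ωₙ = 5 rad/s.
2ζωₙ = 5, so ζ = 5/(2·5) = 0.5.

ωₙ = 5 rad/s, ζ = 0.5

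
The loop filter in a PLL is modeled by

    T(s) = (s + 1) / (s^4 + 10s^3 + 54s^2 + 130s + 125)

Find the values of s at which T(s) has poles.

s = -3 + 4j, -3 - 4j, -2 + j, -2 - j

The poles are the roots of the denominator s^4 + 10s^3 + 54s^2 + 130s + 125 = 0.
No real roots exist; factor into two real quadratics: (s^2 + 6s + 25)(s^2 + 4s + 5) = 0.
Each quadratic gives a conjugate pair via the quadratic formula.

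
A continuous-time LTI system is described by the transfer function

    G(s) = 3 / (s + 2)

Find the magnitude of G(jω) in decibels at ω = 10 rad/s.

Substitute s = j10: numerator = 3, denominator = 2 + j10.
|G(j10)| = |3| / |2 + j10| = 3 / 10.198 ≈ 0.2942.
In decibels: 20·log₁₀(0.2942) ≈ -10.6 dB.

|G(j10)|_dB ≈ -10.6 dB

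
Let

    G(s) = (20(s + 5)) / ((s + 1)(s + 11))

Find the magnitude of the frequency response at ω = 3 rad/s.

Substitute s = j3: numerator = 100 + j60, denominator = 2 + j36.
|G(j3)| = |100 + j60| / |2 + j36| = 116.62 / 36.056 ≈ 3.234.

|G(j3)| ≈ 3.234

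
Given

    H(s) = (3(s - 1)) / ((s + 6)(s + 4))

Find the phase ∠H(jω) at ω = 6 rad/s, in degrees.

At s = j6: numerator = -3 + j18, denominator = -12 + j60.
∠H = ∠num − ∠den = 99.462° − (101.31°) = -1.848°.

∠H(j6) ≈ -1.848°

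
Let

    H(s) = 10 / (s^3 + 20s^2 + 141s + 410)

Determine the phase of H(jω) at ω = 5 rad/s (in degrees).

At s = j5: numerator = 10, denominator = -90 + j580.
∠H = ∠num − ∠den = 0° − (98.820°) = -98.82°.

∠H(j5) ≈ -98.82°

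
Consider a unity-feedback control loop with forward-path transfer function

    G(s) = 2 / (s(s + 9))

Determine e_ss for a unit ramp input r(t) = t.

G(s) has one pole at the origin.
This is a Type 1 system. Kv = lim_{s→0} s·G(s) = 2/9.
e_ss = 1/Kv = 1/(2/9) = 9/2 ≈ 4.500.

e_ss = 4.500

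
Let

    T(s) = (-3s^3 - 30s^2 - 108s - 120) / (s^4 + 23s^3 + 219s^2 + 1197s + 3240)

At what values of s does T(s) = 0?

s = -4 + 2j, -4 - 2j, -2

Set the numerator to zero: -3s^3 - 30s^2 - 108s - 120 = 0, i.e. -3·(s^3 + 10s^2 + 36s + 40) = 0.
Factoring: (s^2 + 8s + 20)(s + 2) = 0.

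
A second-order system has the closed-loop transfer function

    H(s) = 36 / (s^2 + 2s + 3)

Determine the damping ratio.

Compare the denominator to the standard form s^2 + 2ζωₙs + ωₙ².
ωₙ² = 3, so ωₙ = √3 ≈ 1.732 rad/s.
2ζωₙ = 2, so ζ = 2/(2·√3) ≈ 0.5774.

ζ ≈ 0.5774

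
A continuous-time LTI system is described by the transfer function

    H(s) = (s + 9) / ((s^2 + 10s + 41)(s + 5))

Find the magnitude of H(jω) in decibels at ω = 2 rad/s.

|H(j2)|_dB ≈ -27.8 dB

Substitute s = j2: numerator = 9 + j2, denominator = 145 + j174.
|H(j2)| = |9 + j2| / |145 + j174| = 9.2195 / 226.50 ≈ 0.04070.
In decibels: 20·log₁₀(0.04070) ≈ -27.8 dB.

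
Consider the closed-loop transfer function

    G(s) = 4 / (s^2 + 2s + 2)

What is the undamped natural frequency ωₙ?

Compare the denominator to the standard form s^2 + 2ζωₙs + ωₙ².
ωₙ² = 2, so ωₙ = √2 ≈ 1.414 rad/s.

ωₙ ≈ 1.414 rad/s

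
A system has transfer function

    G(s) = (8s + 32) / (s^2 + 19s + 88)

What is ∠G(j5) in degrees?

∠G(j5) ≈ -5.109°

At s = j5: numerator = 32 + j40, denominator = 63 + j95.
∠G = ∠num − ∠den = 51.340° − (56.449°) = -5.109°.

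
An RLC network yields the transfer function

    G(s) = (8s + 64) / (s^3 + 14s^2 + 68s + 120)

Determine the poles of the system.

s = -4 + 2j, -4 - 2j, -6

The poles are the roots of the denominator s^3 + 14s^2 + 68s + 120 = 0.
Trying s = -6: the polynomial evaluates to 0, so (s + 6) is a factor.
Dividing out leaves s^2 + 8s + 20 = 0.
The quadratic formula then gives s = -4 ± 2j.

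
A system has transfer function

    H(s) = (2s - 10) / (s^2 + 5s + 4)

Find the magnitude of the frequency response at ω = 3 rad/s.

Substitute s = j3: numerator = -10 + j6, denominator = -5 + j15.
|H(j3)| = |-10 + j6| / |-5 + j15| = 11.662 / 15.811 ≈ 0.7376.

|H(j3)| ≈ 0.7376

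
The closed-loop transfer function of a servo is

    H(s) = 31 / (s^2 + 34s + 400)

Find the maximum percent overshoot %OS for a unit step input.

%OS ≈ 0.629%

Comparing s^2 + 34s + 400 to s^2 + 2ζωₙs + ωₙ²: ωₙ = 20 rad/s and ζ = 34/(2·20) = 0.85.
%OS = 100·exp(−πζ/√(1−ζ²)) = 100·exp(−π·0.85/√(1−0.85²)) ≈ 0.629%.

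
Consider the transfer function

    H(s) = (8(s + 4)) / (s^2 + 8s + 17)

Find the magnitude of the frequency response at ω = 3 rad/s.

|H(j3)| ≈ 1.581

Substitute s = j3: numerator = 32 + j24, denominator = 8 + j24.
|H(j3)| = |32 + j24| / |8 + j24| = 40 / 25.298 ≈ 1.581.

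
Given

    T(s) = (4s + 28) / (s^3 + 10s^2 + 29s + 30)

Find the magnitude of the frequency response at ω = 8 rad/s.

|T(j8)| ≈ 0.06335

Substitute s = j8: numerator = 28 + j32, denominator = -610 - j280.
|T(j8)| = |28 + j32| / |-610 - j280| = 42.521 / 671.19 ≈ 0.06335.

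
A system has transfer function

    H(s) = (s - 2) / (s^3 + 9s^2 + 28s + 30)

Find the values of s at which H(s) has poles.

The poles are the roots of the denominator s^3 + 9s^2 + 28s + 30 = 0.
Trying s = -3: the polynomial evaluates to 0, so (s + 3) is a factor.
Dividing out leaves s^2 + 6s + 10 = 0.
The quadratic formula then gives s = -3 ± 1j.

s = -3 + j, -3 - j, -3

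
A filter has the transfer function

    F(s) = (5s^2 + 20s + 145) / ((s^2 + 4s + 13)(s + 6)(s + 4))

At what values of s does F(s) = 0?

Set the numerator to zero: 5s^2 + 20s + 145 = 0, i.e. 5·(s^2 + 4s + 29) = 0.
Factoring: (s^2 + 4s + 29) = 0.

s = -2 ± 5j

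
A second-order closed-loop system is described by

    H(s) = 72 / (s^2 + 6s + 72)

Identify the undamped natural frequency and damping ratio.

Compare the denominator to the standard form s^2 + 2ζωₙs + ωₙ².
ωₙ² = 72, so ωₙ = √72 ≈ 8.485 rad/s.
2ζωₙ = 6, so ζ = 6/(2·√72) ≈ 0.3536.
With ζ = 0.3536 the response is underdamped.

ωₙ ≈ 8.485 rad/s, ζ ≈ 0.3536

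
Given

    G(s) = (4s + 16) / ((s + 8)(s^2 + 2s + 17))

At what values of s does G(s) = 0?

s = -4

Set the numerator to zero: 4s + 16 = 0, i.e. 4·(s + 4) = 0.
So s = -4.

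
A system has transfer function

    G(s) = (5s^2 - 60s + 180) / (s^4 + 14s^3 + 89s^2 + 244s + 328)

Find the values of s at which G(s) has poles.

The poles are the roots of the denominator s^4 + 14s^3 + 89s^2 + 244s + 328 = 0.
No real roots exist; factor into two real quadratics: (s^2 + 10s + 41)(s^2 + 4s + 8) = 0.
Each quadratic gives a conjugate pair via the quadratic formula.

s = -5 ± 4j, -2 ± 2j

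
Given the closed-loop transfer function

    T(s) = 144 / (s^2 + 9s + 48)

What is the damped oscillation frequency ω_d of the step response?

Comparing s^2 + 9s + 48 to s^2 + 2ζωₙs + ωₙ²: ωₙ = √48 ≈ 6.928 rad/s and ζ = 9/(2·√48) ≈ 0.6495.
ζωₙ = 9/2 = 4.5, so ω_d = ωₙ√(1−ζ²) = √(ωₙ² − (ζωₙ)²) = √(48 − 4.5²) = √27.75 ≈ 5.268 rad/s.

ω_d ≈ 5.268 rad/s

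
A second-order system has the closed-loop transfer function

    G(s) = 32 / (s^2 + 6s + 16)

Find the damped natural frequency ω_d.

Comparing s^2 + 6s + 16 to s^2 + 2ζωₙs + ωₙ²: ωₙ = 4 rad/s and ζ = 6/(2·4) = 0.75.
ζωₙ = 6/2 = 3, so ω_d = ωₙ√(1−ζ²) = √(ωₙ² − (ζωₙ)²) = √(16 − 3²) = √7 ≈ 2.646 rad/s.

ω_d ≈ 2.646 rad/s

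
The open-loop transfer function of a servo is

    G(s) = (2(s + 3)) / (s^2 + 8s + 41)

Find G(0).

G(0) = 6/41 ≈ 0.1463

At s = 0 each factor (s + a) contributes a and each (s^2 + bs + c) contributes c.
G(0) = 2·(3) / ((41)) = 6/41 = 6/41.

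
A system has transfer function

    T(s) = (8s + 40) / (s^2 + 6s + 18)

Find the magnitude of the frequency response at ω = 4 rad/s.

|T(j4)| ≈ 2.127

Substitute s = j4: numerator = 40 + j32, denominator = 2 + j24.
|T(j4)| = |40 + j32| / |2 + j24| = 51.225 / 24.083 ≈ 2.127.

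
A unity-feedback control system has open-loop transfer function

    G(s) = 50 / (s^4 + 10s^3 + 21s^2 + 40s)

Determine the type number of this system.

The denominator has 1 factor of s at the origin (free integrator), so this is a Type 1 system.

Type 1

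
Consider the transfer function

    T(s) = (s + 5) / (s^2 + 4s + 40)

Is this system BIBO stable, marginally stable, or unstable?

The denominator s^2 + 4s + 40 factors as (s^2 + 4s + 40), giving poles at s = -2 + 6j, -2 - 6j.
Since all poles lie strictly in the left half-plane, the system is stable.

stable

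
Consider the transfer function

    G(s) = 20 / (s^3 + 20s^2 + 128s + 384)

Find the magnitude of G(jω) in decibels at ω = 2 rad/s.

Substitute s = j2: numerator = 20, denominator = 304 + j248.
|G(j2)| = |20| / |304 + j248| = 20 / 392.33 ≈ 0.05098.
In decibels: 20·log₁₀(0.05098) ≈ -25.9 dB.

|G(j2)|_dB ≈ -25.9 dB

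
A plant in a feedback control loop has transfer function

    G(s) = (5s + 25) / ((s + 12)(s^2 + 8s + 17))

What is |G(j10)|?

|G(j10)| ≈ 0.03104

Substitute s = j10: numerator = 25 + j50, denominator = -1796 + j130.
|G(j10)| = |25 + j50| / |-1796 + j130| = 55.902 / 1800.7 ≈ 0.03104.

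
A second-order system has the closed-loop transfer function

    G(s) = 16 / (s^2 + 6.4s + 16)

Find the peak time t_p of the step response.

t_p ≈ 1.309 s

Comparing s^2 + 6.4s + 16 to s^2 + 2ζωₙs + ωₙ²: ωₙ = 4 rad/s and ζ = 6.4/(2·4) = 0.8.
ζωₙ = 6.4/2 = 3.2, so ω_d = ωₙ√(1−ζ²) = √(ωₙ² − (ζωₙ)²) = √(16 − 3.2²) = √5.76 = 2.400 rad/s.
t_p = π/ω_d = π/2.400 ≈ 1.309 s.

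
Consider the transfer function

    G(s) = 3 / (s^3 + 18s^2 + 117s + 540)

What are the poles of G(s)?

The poles are the roots of the denominator s^3 + 18s^2 + 117s + 540 = 0.
Trying s = -12: the polynomial evaluates to 0, so (s + 12) is a factor.
Dividing out leaves s^2 + 6s + 45 = 0.
The quadratic formula then gives s = -3 ± 6j.

s = -3 + 6j, -3 - 6j, -12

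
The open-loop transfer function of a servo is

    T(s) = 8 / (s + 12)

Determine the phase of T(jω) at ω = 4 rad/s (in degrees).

∠T(j4) ≈ -18.43°

At s = j4: numerator = 8, denominator = 12 + j4.
∠T = ∠num − ∠den = 0° − (18.435°) = -18.43°.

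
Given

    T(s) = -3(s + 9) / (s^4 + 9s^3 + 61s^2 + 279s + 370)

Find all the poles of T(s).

The poles are the roots of the denominator s^4 + 9s^3 + 61s^2 + 279s + 370 = 0.
Trying s = -5: the polynomial evaluates to 0, so (s + 5) is a factor.
Dividing out leaves s^3 + 4s^2 + 41s + 74 = 0.
This factors further as (s^2 + 2s + 37)(s + 2) = 0.

s = -5, -1 ± 6j, -2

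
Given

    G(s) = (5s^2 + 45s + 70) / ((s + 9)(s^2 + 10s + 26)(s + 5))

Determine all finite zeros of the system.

Set the numerator to zero: 5s^2 + 45s + 70 = 0, i.e. 5·(s^2 + 9s + 14) = 0.
Factoring: (s + 7)(s + 2) = 0.

s = -7, -2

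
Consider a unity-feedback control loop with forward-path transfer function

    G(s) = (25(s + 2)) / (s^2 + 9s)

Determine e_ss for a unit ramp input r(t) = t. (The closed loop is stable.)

G(s) has one pole at the origin.
This is a Type 1 system. Kv = lim_{s→0} s·G(s) = 50/9.
e_ss = 1/Kv = 1/(50/9) = 9/50 ≈ 0.1800.

e_ss = 0.1800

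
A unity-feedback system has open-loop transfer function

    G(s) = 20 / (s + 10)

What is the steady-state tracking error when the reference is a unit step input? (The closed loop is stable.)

e_ss = 0.3333

G(s) has no poles at the origin.
This is a Type 0 system. Kp = lim_{s→0} G(s) = 20/10 = 2.
e_ss = 1/(1 + Kp) = 1/(1 + 2) = 1/3 ≈ 0.3333.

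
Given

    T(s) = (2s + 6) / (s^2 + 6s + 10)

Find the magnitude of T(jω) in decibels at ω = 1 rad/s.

|T(j1)|_dB ≈ -4.66 dB

Substitute s = j1: numerator = 6 + j2, denominator = 9 + j6.
|T(j1)| = |6 + j2| / |9 + j6| = 6.3246 / 10.817 ≈ 0.5847.
In decibels: 20·log₁₀(0.5847) ≈ -4.66 dB.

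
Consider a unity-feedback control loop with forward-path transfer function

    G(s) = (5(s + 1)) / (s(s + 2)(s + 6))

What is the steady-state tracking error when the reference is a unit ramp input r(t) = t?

G(s) has one pole at the origin.
This is a Type 1 system. Kv = lim_{s→0} s·G(s) = 5/12.
e_ss = 1/Kv = 1/(5/12) = 12/5 ≈ 2.400.

e_ss = 2.400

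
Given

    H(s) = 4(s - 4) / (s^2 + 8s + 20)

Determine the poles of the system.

s = -4 ± 2j

The poles are the roots of the denominator s^2 + 8s + 20 = 0.
Using the quadratic formula: s = (-8 ± √(-16))/2 = -4 ± 2j.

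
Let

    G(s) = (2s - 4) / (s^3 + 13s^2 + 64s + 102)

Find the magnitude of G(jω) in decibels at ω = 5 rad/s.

Substitute s = j5: numerator = -4 + j10, denominator = -223 + j195.
|G(j5)| = |-4 + j10| / |-223 + j195| = 10.770 / 296.23 ≈ 0.03636.
In decibels: 20·log₁₀(0.03636) ≈ -28.8 dB.

|G(j5)|_dB ≈ -28.8 dB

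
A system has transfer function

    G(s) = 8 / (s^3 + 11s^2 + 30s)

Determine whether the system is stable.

The denominator s^3 + 11s^2 + 30s factors as s(s + 5)(s + 6), giving poles at s = 0, -5, -6.
Since the simple pole(s) at s = 0 lie on the jω-axis with none in the right half-plane, the system is marginally stable.

marginally stable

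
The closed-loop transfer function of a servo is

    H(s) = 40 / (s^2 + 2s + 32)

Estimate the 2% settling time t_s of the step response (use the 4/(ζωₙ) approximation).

Comparing s^2 + 2s + 32 to s^2 + 2ζωₙs + ωₙ²: ωₙ = √32 ≈ 5.657 rad/s and ζ = 2/(2·√32) ≈ 0.1768.
ζωₙ = 2/2 = 1, so t_s ≈ 4/(ζωₙ) = 4/1 = 4 s.

t_s ≈ 4 s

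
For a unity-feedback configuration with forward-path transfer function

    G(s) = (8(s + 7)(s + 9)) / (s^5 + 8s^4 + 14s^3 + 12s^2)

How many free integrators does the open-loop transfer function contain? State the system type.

Type 2

The denominator has 2 factors of s at the origin (free integrators), so this is a Type 2 system.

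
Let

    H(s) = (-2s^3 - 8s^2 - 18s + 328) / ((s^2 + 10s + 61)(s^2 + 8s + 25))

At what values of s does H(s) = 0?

Set the numerator to zero: -2s^3 - 8s^2 - 18s + 328 = 0, i.e. -2·(s^3 + 4s^2 + 9s - 164) = 0.
Factoring: (s^2 + 8s + 41)(s - 4) = 0.

s = -4 + 5j, -4 - 5j, 4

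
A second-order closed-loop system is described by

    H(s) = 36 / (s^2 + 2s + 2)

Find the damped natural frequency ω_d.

ω_d = 1 rad/s

Comparing s^2 + 2s + 2 to s^2 + 2ζωₙs + ωₙ²: ωₙ = √2 ≈ 1.414 rad/s and ζ = 2/(2·√2) ≈ 0.7071.
ζωₙ = 2/2 = 1, so ω_d = ωₙ√(1−ζ²) = √(ωₙ² − (ζωₙ)²) = √(2 − 1²) = √1 = 1 rad/s.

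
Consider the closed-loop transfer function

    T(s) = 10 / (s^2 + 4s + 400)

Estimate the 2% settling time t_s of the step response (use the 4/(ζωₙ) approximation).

t_s ≈ 2 s

Comparing s^2 + 4s + 400 to s^2 + 2ζωₙs + ωₙ²: ωₙ = 20 rad/s and ζ = 4/(2·20) = 0.1.
ζωₙ = 4/2 = 2, so t_s ≈ 4/(ζωₙ) = 4/2 = 2 s.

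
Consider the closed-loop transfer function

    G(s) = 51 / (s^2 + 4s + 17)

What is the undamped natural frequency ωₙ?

ωₙ ≈ 4.123 rad/s

Compare the denominator to the standard form s^2 + 2ζωₙs + ωₙ².
ωₙ² = 17, so ωₙ = √17 ≈ 4.123 rad/s.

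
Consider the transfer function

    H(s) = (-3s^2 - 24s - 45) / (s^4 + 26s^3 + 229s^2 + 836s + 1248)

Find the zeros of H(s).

s = -5, -3

Set the numerator to zero: -3s^2 - 24s - 45 = 0, i.e. -3·(s^2 + 8s + 15) = 0.
Factoring: (s + 5)(s + 3) = 0.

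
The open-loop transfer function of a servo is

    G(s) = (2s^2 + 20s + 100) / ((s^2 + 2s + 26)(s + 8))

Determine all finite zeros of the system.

s = -5 + 5j, -5 - 5j

Set the numerator to zero: 2s^2 + 20s + 100 = 0, i.e. 2·(s^2 + 10s + 50) = 0.
Factoring: (s^2 + 10s + 50) = 0.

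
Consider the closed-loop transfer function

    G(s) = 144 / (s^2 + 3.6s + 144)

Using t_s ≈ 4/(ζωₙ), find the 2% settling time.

t_s ≈ 2.222 s

Comparing s^2 + 3.6s + 144 to s^2 + 2ζωₙs + ωₙ²: ωₙ = 12 rad/s and ζ = 3.6/(2·12) = 0.15.
ζωₙ = 3.6/2 = 1.8, so t_s ≈ 4/(ζωₙ) = 4/1.8 ≈ 2.222 s.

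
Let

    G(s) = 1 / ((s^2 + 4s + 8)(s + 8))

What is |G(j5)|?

|G(j5)| ≈ 0.004038

Substitute s = j5: numerator = 1, denominator = -236 + j75.
|G(j5)| = |1| / |-236 + j75| = 1 / 247.63 ≈ 0.004038.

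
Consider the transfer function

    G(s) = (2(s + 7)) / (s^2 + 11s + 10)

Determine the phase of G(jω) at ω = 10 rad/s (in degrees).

∠G(j10) ≈ -74.28°

At s = j10: numerator = 14 + j20, denominator = -90 + j110.
∠G = ∠num − ∠den = 55.008° − (129.29°) = -74.28°.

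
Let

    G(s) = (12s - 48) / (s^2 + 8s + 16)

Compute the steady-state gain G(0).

Set s = 0: G(0) = (-48) / (16) = -3.

G(0) = -3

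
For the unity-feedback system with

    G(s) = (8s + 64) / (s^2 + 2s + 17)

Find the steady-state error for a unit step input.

G(s) has no poles at the origin.
This is a Type 0 system. Kp = lim_{s→0} G(s) = 64/17.
e_ss = 1/(1 + Kp) = 1/(1 + 64/17) = 17/81 ≈ 0.2099.

e_ss = 0.2099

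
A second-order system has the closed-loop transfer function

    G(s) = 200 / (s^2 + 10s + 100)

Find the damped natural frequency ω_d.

ω_d ≈ 8.660 rad/s

Comparing s^2 + 10s + 100 to s^2 + 2ζωₙs + ωₙ²: ωₙ = 10 rad/s and ζ = 10/(2·10) = 0.5.
ζωₙ = 10/2 = 5, so ω_d = ωₙ√(1−ζ²) = √(ωₙ² − (ζωₙ)²) = √(100 − 5²) = √75 ≈ 8.660 rad/s.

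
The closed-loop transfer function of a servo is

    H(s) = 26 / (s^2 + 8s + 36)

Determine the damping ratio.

ζ ≈ 0.6667

Compare the denominator to the standard form s^2 + 2ζωₙs + ωₙ².
ωₙ² = 36, so ωₙ = 6 rad/s.
2ζωₙ = 8, so ζ = 8/(2·6) ≈ 0.6667.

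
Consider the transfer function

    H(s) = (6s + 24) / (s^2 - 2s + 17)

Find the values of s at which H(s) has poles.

s = 1 + 4j, 1 - 4j

The poles are the roots of the denominator s^2 - 2s + 17 = 0.
Using the quadratic formula: s = (2 ± √(-64))/2 = 1 ± 4j.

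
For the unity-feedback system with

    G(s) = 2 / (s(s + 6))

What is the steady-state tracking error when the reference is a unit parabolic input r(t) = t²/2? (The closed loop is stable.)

G(s) has one pole at the origin.
This is a Type 1 system; Ka = lim_{s→0} s^2·G(s) = 0, so the steady-state error for a parabola input is infinite.

e_ss = ∞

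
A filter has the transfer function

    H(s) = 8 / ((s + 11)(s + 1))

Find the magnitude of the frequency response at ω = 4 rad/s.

|H(j4)| ≈ 0.1658

Substitute s = j4: numerator = 8, denominator = -5 + j48.
|H(j4)| = |8| / |-5 + j48| = 8 / 48.260 ≈ 0.1658.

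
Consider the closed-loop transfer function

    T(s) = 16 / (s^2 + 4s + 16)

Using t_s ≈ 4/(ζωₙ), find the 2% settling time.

t_s ≈ 2 s

Comparing s^2 + 4s + 16 to s^2 + 2ζωₙs + ωₙ²: ωₙ = 4 rad/s and ζ = 4/(2·4) = 0.5.
ζωₙ = 4/2 = 2, so t_s ≈ 4/(ζωₙ) = 4/2 = 2 s.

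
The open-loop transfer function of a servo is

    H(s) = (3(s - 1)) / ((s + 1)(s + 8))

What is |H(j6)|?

|H(j6)| = 0.3000

Substitute s = j6: numerator = -3 + j18, denominator = -28 + j54.
|H(j6)| = |-3 + j18| / |-28 + j54| = 18.248 / 60.828 = 0.3000.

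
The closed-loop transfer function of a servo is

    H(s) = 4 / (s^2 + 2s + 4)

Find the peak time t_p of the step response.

t_p ≈ 1.814 s

Comparing s^2 + 2s + 4 to s^2 + 2ζωₙs + ωₙ²: ωₙ = 2 rad/s and ζ = 2/(2·2) = 0.5.
ζωₙ = 2/2 = 1, so ω_d = ωₙ√(1−ζ²) = √(ωₙ² − (ζωₙ)²) = √(4 − 1²) = √3 ≈ 1.732 rad/s.
t_p = π/ω_d = π/1.732 ≈ 1.814 s.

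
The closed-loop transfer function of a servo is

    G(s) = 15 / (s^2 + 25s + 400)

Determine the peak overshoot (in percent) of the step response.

%OS ≈ 8.08%

Comparing s^2 + 25s + 400 to s^2 + 2ζωₙs + ωₙ²: ωₙ = 20 rad/s and ζ = 25/(2·20) = 0.625.
%OS = 100·exp(−πζ/√(1−ζ²)) = 100·exp(−π·0.625/√(1−0.625²)) ≈ 8.08%.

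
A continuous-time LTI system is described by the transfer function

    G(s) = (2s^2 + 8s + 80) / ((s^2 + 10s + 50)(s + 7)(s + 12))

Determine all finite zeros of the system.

s = -2 + 6j, -2 - 6j

Set the numerator to zero: 2s^2 + 8s + 80 = 0, i.e. 2·(s^2 + 4s + 40) = 0.
Factoring: (s^2 + 4s + 40) = 0.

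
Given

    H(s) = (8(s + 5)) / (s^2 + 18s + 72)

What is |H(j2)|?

|H(j2)| ≈ 0.5599

Substitute s = j2: numerator = 40 + j16, denominator = 68 + j36.
|H(j2)| = |40 + j16| / |68 + j36| = 43.081 / 76.942 ≈ 0.5599.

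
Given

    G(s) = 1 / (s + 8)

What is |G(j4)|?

Substitute s = j4: numerator = 1, denominator = 8 + j4.
|G(j4)| = |1| / |8 + j4| = 1 / 8.9443 ≈ 0.1118.

|G(j4)| ≈ 0.1118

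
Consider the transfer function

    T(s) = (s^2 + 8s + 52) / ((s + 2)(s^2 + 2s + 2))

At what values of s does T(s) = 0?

Set the numerator to zero: s^2 + 8s + 52 = 0.
Factoring: (s^2 + 8s + 52) = 0.

s = -4 ± 6j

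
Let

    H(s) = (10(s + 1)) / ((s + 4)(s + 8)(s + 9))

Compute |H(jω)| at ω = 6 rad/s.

Substitute s = j6: numerator = 10 + j60, denominator = -468 + j624.
|H(j6)| = |10 + j60| / |-468 + j624| = 60.828 / 780 ≈ 0.07798.

|H(j6)| ≈ 0.07798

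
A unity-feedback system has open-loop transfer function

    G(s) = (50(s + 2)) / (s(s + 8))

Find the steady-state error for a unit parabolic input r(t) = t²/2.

e_ss = ∞

G(s) has one pole at the origin.
This is a Type 1 system; Ka = lim_{s→0} s^2·G(s) = 0, so the steady-state error for a parabola input is infinite.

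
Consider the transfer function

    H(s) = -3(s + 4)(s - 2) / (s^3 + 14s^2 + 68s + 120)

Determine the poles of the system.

s = -4 ± 2j, -6

The poles are the roots of the denominator s^3 + 14s^2 + 68s + 120 = 0.
Trying s = -6: the polynomial evaluates to 0, so (s + 6) is a factor.
Dividing out leaves s^2 + 8s + 20 = 0.
The quadratic formula then gives s = -4 ± 2j.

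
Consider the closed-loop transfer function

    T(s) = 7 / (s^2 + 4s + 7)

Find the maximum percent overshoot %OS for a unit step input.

Comparing s^2 + 4s + 7 to s^2 + 2ζωₙs + ωₙ²: ωₙ = √7 ≈ 2.646 rad/s and ζ = 4/(2·√7) ≈ 0.7559.
%OS = 100·exp(−πζ/√(1−ζ²)) = 100·exp(−π·0.7559/√(1−0.7559²)) ≈ 2.66%.

%OS ≈ 2.66%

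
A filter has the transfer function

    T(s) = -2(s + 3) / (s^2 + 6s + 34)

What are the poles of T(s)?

The poles are the roots of the denominator s^2 + 6s + 34 = 0.
Using the quadratic formula: s = (-6 ± √(-100))/2 = -3 ± 5j.

s = -3 ± 5j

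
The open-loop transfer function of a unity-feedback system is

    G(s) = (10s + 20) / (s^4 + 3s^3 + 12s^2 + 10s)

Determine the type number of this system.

Type 1

Factor s from the denominator: s^4 + 3s^3 + 12s^2 + 10s = s·(s^3 + 3s^2 + 12s + 10).
There is 1 pole at the origin, so the system is Type 1.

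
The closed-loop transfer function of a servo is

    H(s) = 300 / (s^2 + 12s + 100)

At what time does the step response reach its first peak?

t_p ≈ 0.3927 s

Comparing s^2 + 12s + 100 to s^2 + 2ζωₙs + ωₙ²: ωₙ = 10 rad/s and ζ = 12/(2·10) = 0.6.
ζωₙ = 12/2 = 6, so ω_d = ωₙ√(1−ζ²) = √(ωₙ² − (ζωₙ)²) = √(100 − 6²) = √64 = 8 rad/s.
t_p = π/ω_d = π/8 ≈ 0.3927 s.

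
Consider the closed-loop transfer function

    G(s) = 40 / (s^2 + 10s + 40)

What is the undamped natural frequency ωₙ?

ωₙ ≈ 6.325 rad/s

Compare the denominator to the standard form s^2 + 2ζωₙs + ωₙ².
ωₙ² = 40, so ωₙ = √40 ≈ 6.325 rad/s.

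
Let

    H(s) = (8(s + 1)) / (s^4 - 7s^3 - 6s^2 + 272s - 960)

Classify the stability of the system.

unstable

The denominator s^4 - 7s^3 - 6s^2 + 272s - 960 factors as (s^2 - 8s + 32)(s - 5)(s + 6), giving poles at s = 4 + 4j, 4 - 4j, 5, -6.
Since the pole(s) at s = 4 ± 4j, 5 lie in the right half-plane, the system is unstable.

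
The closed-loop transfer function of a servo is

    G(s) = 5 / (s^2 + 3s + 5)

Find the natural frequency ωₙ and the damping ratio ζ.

ωₙ ≈ 2.236 rad/s, ζ ≈ 0.6708

Compare the denominator to the standard form s^2 + 2ζωₙs + ωₙ².
ωₙ² = 5, so ωₙ = √5 ≈ 2.236 rad/s.
2ζωₙ = 3, so ζ = 3/(2·√5) ≈ 0.6708.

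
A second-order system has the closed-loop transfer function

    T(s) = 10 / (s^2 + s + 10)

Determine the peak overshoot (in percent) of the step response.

Comparing s^2 + s + 10 to s^2 + 2ζωₙs + ωₙ²: ωₙ = √10 ≈ 3.162 rad/s and ζ = 1/(2·√10) ≈ 0.1581.
%OS = 100·exp(−πζ/√(1−ζ²)) = 100·exp(−π·0.1581/√(1−0.1581²)) ≈ 60.5%.

%OS ≈ 60.5%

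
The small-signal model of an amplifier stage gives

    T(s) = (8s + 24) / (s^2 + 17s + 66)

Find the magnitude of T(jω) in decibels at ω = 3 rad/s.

Substitute s = j3: numerator = 24 + j24, denominator = 57 + j51.
|T(j3)| = |24 + j24| / |57 + j51| = 33.941 / 76.485 ≈ 0.4438.
In decibels: 20·log₁₀(0.4438) ≈ -7.06 dB.

|T(j3)|_dB ≈ -7.06 dB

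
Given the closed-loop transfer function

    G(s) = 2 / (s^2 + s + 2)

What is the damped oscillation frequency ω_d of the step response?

Comparing s^2 + s + 2 to s^2 + 2ζωₙs + ωₙ²: ωₙ = √2 ≈ 1.414 rad/s and ζ = 1/(2·√2) ≈ 0.3536.
ζωₙ = 1/2 = 0.5, so ω_d = ωₙ√(1−ζ²) = √(ωₙ² − (ζωₙ)²) = √(2 − 0.5²) = √1.75 ≈ 1.323 rad/s.

ω_d ≈ 1.323 rad/s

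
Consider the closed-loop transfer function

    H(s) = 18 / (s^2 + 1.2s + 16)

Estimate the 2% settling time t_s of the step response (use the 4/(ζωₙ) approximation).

Comparing s^2 + 1.2s + 16 to s^2 + 2ζωₙs + ωₙ²: ωₙ = 4 rad/s and ζ = 1.2/(2·4) = 0.15.
ζωₙ = 1.2/2 = 0.6, so t_s ≈ 4/(ζωₙ) = 4/0.6 ≈ 6.667 s.

t_s ≈ 6.667 s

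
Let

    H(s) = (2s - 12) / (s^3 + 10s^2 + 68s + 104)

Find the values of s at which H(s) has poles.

s = -4 ± 6j, -2

The poles are the roots of the denominator s^3 + 10s^2 + 68s + 104 = 0.
Trying s = -2: the polynomial evaluates to 0, so (s + 2) is a factor.
Dividing out leaves s^2 + 8s + 52 = 0.
The quadratic formula then gives s = -4 ± 6j.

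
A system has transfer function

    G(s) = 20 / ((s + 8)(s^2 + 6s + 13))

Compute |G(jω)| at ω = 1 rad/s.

|G(j1)| ≈ 0.1849

Substitute s = j1: numerator = 20, denominator = 90 + j60.
|G(j1)| = |20| / |90 + j60| = 20 / 108.17 ≈ 0.1849.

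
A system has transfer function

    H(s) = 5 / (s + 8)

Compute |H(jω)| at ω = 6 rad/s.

|H(j6)| = 0.5000

Substitute s = j6: numerator = 5, denominator = 8 + j6.
|H(j6)| = |5| / |8 + j6| = 5 / 10 = 0.5000.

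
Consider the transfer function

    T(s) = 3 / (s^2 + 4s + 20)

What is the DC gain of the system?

T(0) = 3/20 ≈ 0.1500

Set s = 0: T(0) = (3) / (20) = 3/20.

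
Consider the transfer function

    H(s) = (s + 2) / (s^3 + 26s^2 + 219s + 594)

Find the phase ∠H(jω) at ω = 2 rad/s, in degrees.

∠H(j2) ≈ 3.731°

At s = j2: numerator = 2 + j2, denominator = 490 + j430.
∠H = ∠num − ∠den = 45° − (41.269°) = 3.731°.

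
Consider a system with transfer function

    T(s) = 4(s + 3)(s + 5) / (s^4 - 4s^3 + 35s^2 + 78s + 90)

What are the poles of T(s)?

s = -1 + j, -1 - j, 3 + 6j, 3 - 6j

The poles are the roots of the denominator s^4 - 4s^3 + 35s^2 + 78s + 90 = 0.
No real roots exist; factor into two real quadratics: (s^2 + 2s + 2)(s^2 - 6s + 45) = 0.
Each quadratic gives a conjugate pair via the quadratic formula.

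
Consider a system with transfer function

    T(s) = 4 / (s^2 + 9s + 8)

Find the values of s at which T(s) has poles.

The poles are the roots of the denominator s^2 + 9s + 8 = 0.
Factoring: (s + 1)(s + 8) = 0, so s = -1 and s = -8.

s = -1, -8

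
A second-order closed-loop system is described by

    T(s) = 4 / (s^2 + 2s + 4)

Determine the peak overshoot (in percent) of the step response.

%OS ≈ 16.3%

Comparing s^2 + 2s + 4 to s^2 + 2ζωₙs + ωₙ²: ωₙ = 2 rad/s and ζ = 2/(2·2) = 0.5.
%OS = 100·exp(−πζ/√(1−ζ²)) = 100·exp(−π·0.5/√(1−0.5²)) ≈ 16.3%.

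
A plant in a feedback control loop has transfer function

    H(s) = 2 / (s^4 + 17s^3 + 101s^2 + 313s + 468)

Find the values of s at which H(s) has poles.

s = -4, -2 ± 3j, -9

The poles are the roots of the denominator s^4 + 17s^3 + 101s^2 + 313s + 468 = 0.
Trying s = -4: the polynomial evaluates to 0, so (s + 4) is a factor.
Dividing out leaves s^3 + 13s^2 + 49s + 117 = 0.
This factors further as (s^2 + 4s + 13)(s + 9) = 0.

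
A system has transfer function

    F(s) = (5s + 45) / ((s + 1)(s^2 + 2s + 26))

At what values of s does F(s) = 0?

Set the numerator to zero: 5s + 45 = 0, i.e. 5·(s + 9) = 0.
So s = -9.

s = -9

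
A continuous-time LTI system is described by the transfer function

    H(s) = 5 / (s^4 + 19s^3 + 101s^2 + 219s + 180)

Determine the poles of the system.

The poles are the roots of the denominator s^4 + 19s^3 + 101s^2 + 219s + 180 = 0.
Trying s = -3: the polynomial evaluates to 0, so (s + 3) is a factor.
Dividing out leaves s^3 + 16s^2 + 53s + 60 = 0.
This factors further as (s^2 + 4s + 5)(s + 12) = 0.

s = -3, -2 ± j, -12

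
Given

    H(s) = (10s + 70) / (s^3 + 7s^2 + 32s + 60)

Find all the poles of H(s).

The poles are the roots of the denominator s^3 + 7s^2 + 32s + 60 = 0.
Trying s = -3: the polynomial evaluates to 0, so (s + 3) is a factor.
Dividing out leaves s^2 + 4s + 20 = 0.
The quadratic formula then gives s = -2 ± 4j.

s = -2 ± 4j, -3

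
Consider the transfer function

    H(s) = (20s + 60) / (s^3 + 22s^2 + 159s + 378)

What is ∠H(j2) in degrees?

At s = j2: numerator = 60 + j40, denominator = 290 + j310.
∠H = ∠num − ∠den = 33.690° − (46.909°) = -13.22°.

∠H(j2) ≈ -13.22°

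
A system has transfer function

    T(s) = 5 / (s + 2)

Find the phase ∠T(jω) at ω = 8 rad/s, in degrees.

At s = j8: numerator = 5, denominator = 2 + j8.
∠T = ∠num − ∠den = 0° − (75.964°) = -75.96°.

∠T(j8) ≈ -75.96°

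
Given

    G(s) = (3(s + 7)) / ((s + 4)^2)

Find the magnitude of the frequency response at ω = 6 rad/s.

|G(j6)| ≈ 0.5319

Substitute s = j6: numerator = 21 + j18, denominator = -20 + j48.
|G(j6)| = |21 + j18| / |-20 + j48| = 27.659 / 52 ≈ 0.5319.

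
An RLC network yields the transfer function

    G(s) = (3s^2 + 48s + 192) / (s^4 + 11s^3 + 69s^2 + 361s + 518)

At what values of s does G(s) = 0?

Set the numerator to zero: 3s^2 + 48s + 192 = 0, i.e. 3·(s^2 + 16s + 64) = 0.
Factoring: (s + 8)^2 = 0.

s = -8, -8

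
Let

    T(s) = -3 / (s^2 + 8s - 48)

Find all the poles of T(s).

The poles are the roots of the denominator s^2 + 8s - 48 = 0.
Factoring: (s + 12)(s - 4) = 0, so s = -12 and s = 4.

s = -12, 4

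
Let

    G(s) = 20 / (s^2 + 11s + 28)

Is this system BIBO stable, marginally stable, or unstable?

stable

The denominator s^2 + 11s + 28 factors as (s + 4)(s + 7), giving poles at s = -4, -7.
Since all poles lie strictly in the left half-plane, the system is stable.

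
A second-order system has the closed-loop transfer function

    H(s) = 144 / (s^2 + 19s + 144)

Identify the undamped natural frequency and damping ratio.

ωₙ = 12 rad/s, ζ ≈ 0.7917

Compare the denominator to the standard form s^2 + 2ζωₙs + ωₙ².
ωₙ² = 144, so ωₙ = 12 rad/s.
2ζωₙ = 19, so ζ = 19/(2·12) ≈ 0.7917.
With ζ = 0.7917 the response is underdamped.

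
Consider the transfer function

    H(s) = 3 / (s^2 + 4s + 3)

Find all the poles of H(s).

The poles are the roots of the denominator s^2 + 4s + 3 = 0.
Factoring: (s + 1)(s + 3) = 0, so s = -1 and s = -3.

s = -1, -3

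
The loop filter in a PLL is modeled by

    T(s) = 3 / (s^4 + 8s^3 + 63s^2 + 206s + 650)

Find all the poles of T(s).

s = -1 ± 5j, -3 ± 4j

The poles are the roots of the denominator s^4 + 8s^3 + 63s^2 + 206s + 650 = 0.
No real roots exist; factor into two real quadratics: (s^2 + 2s + 26)(s^2 + 6s + 25) = 0.
Each quadratic gives a conjugate pair via the quadratic formula.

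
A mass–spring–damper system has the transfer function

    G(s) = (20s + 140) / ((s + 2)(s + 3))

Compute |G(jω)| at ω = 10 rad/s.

|G(j10)| ≈ 2.293

Substitute s = j10: numerator = 140 + j200, denominator = -94 + j50.
|G(j10)| = |140 + j200| / |-94 + j50| = 244.13 / 106.47 ≈ 2.293.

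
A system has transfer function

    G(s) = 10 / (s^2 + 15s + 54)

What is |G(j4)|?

Substitute s = j4: numerator = 10, denominator = 38 + j60.
|G(j4)| = |10| / |38 + j60| = 10 / 71.021 ≈ 0.1408.

|G(j4)| ≈ 0.1408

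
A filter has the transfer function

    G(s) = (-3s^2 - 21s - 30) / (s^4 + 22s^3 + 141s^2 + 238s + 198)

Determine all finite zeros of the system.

s = -5, -2

Set the numerator to zero: -3s^2 - 21s - 30 = 0, i.e. -3·(s^2 + 7s + 10) = 0.
Factoring: (s + 5)(s + 2) = 0.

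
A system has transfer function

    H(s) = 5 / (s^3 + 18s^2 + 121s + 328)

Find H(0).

Set s = 0: H(0) = (5) / (328) = 5/328.

H(0) = 5/328 ≈ 0.01524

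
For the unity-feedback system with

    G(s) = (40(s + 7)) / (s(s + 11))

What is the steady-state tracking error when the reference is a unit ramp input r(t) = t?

e_ss = 0.03929

G(s) has one pole at the origin.
This is a Type 1 system. Kv = lim_{s→0} s·G(s) = 280/11.
e_ss = 1/Kv = 1/(280/11) = 11/280 ≈ 0.03929.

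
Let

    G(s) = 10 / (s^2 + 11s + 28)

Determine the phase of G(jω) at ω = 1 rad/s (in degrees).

At s = j1: numerator = 10, denominator = 27 + j11.
∠G = ∠num − ∠den = 0° − (22.166°) = -22.17°.

∠G(j1) ≈ -22.17°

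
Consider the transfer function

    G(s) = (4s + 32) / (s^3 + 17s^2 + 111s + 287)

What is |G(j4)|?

Substitute s = j4: numerator = 32 + j16, denominator = 15 + j380.
|G(j4)| = |32 + j16| / |15 + j380| = 35.777 / 380.30 ≈ 0.09408.

|G(j4)| ≈ 0.09408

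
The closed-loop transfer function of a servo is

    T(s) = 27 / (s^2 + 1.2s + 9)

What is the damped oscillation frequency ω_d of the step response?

ω_d ≈ 2.939 rad/s

Comparing s^2 + 1.2s + 9 to s^2 + 2ζωₙs + ωₙ²: ωₙ = 3 rad/s and ζ = 1.2/(2·3) = 0.2.
ζωₙ = 1.2/2 = 0.6, so ω_d = ωₙ√(1−ζ²) = √(ωₙ² − (ζωₙ)²) = √(9 − 0.6²) = √8.64 ≈ 2.939 rad/s.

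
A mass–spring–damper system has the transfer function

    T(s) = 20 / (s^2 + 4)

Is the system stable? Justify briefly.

The denominator s^2 + 4 factors as (s^2 + 4), giving poles at s = 2j, -2j.
Since the simple pole(s) at s = 2j, -2j lie on the jω-axis with none in the right half-plane, the system is marginally stable.

marginally stable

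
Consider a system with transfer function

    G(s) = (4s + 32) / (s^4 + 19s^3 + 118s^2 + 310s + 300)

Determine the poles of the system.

The poles are the roots of the denominator s^4 + 19s^3 + 118s^2 + 310s + 300 = 0.
Trying s = -3: the polynomial evaluates to 0, so (s + 3) is a factor.
Dividing out leaves s^3 + 16s^2 + 70s + 100 = 0.
This factors further as (s^2 + 6s + 10)(s + 10) = 0.

s = -3, -3 ± j, -10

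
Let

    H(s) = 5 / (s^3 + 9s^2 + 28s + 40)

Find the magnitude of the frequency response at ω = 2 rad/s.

Substitute s = j2: numerator = 5, denominator = 4 + j48.
|H(j2)| = |5| / |4 + j48| = 5 / 48.166 ≈ 0.1038.

|H(j2)| ≈ 0.1038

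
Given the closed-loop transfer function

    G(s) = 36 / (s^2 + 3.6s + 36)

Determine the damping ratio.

Compare the denominator to the standard form s^2 + 2ζωₙs + ωₙ².
ωₙ² = 36, so ωₙ = 6 rad/s.
2ζωₙ = 3.6, so ζ = 3.6/(2·6) = 0.3.

ζ = 0.3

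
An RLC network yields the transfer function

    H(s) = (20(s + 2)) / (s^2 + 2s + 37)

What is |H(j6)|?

Substitute s = j6: numerator = 40 + j120, denominator = 1 + j12.
|H(j6)| = |40 + j120| / |1 + j12| = 126.49 / 12.042 ≈ 10.50.

|H(j6)| ≈ 10.50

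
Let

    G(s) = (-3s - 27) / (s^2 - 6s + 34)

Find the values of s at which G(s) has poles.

s = 3 + 5j, 3 - 5j

The poles are the roots of the denominator s^2 - 6s + 34 = 0.
Using the quadratic formula: s = (6 ± √(-100))/2 = 3 ± 5j.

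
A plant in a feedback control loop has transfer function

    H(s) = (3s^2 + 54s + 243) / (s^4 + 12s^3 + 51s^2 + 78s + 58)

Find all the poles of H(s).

s = -5 + 2j, -5 - 2j, -1 + j, -1 - j

The poles are the roots of the denominator s^4 + 12s^3 + 51s^2 + 78s + 58 = 0.
No real roots exist; factor into two real quadratics: (s^2 + 10s + 29)(s^2 + 2s + 2) = 0.
Each quadratic gives a conjugate pair via the quadratic formula.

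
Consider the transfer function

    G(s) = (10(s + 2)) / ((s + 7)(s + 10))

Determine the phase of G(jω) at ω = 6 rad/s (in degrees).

∠G(j6) ≈ 0°

At s = j6: numerator = 20 + j60, denominator = 34 + j102.
∠G = ∠num − ∠den = 71.565° − (71.565°) = 0°.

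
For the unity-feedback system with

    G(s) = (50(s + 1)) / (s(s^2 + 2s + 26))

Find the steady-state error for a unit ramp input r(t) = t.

e_ss = 0.5200

G(s) has one pole at the origin.
This is a Type 1 system. Kv = lim_{s→0} s·G(s) = 50/26 = 25/13.
e_ss = 1/Kv = 1/(25/13) = 13/25 ≈ 0.5200.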